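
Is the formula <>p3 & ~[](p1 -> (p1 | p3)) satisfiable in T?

1. <>p3 & ~[](p1 -> (p1 | p3)), 0
2. <>p3, 0   [&-rule on 1]
3. ~[](p1 -> (p1 | p3)), 0   [&-rule on 1]
4. p3, 1   [<>-rule on 2: fresh world 1, 0R1]
5. ~(p1 -> (p1 | p3)), 2   [~[]-rule on 3: fresh world 2, 0R2]
6. p1, 2   [~->-rule on 5]
7. ~(p1 | p3), 2   [~->-rule on 5]
8. ~p1, 2   [~|-rule on 7]
9. ~p3, 2   [~|-rule on 7]
Accessibility: 0R0, 0R1, 0R2, 1R1, 2R2
Branch closes: p1 and ~p1 both at 2.
Every branch closes; the branch above is one of them.

Unsatisfiable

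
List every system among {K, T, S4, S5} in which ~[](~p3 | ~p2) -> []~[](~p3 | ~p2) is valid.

S5

S5-tableau for the negation ~(~[](~p3 | ~p2) -> []~[](~p3 | ~p2)):
1. ~(~[](~p3 | ~p2) -> []~[](~p3 | ~p2)), w0
2. ~[](~p3 | ~p2), w0
3. ~[]~[](~p3 | ~p2), w0
4. ~(~p3 | ~p2), w1
5. p3, w1
6. p2, w1
7. [](~p3 | ~p2), w2
8. ~p3 | ~p2, w0
9. ~p3 | ~p2, w1
10. ~p3 | ~p2, w2
11. ~p2, w0
12. ~p2, w1
Accessibility: w0Rw0, w0Rw1, w0Rw2, w1Rw0, w1Rw1, w1Rw2, w2Rw0, w2Rw1, w2Rw2
Branch closes: p2 and ~p2 both at w1.
Every branch closes (one shown): valid in S5.
S4-tableau for the negation ~(~[](~p3 | ~p2) -> []~[](~p3 | ~p2)):
1. ~(~[](~p3 | ~p2) -> []~[](~p3 | ~p2)), w0
2. ~[](~p3 | ~p2), w0
3. ~[]~[](~p3 | ~p2), w0
4. ~(~p3 | ~p2), w1
5. p3, w1
6. p2, w1
7. [](~p3 | ~p2), w2
8. ~p3 | ~p2, w2
9. ~p2, w2
Accessibility: w0Rw0, w0Rw1, w0Rw2, w1Rw1, w2Rw2
Complete open branch: countermodel on an S4-frame, so not valid in S4, nor in K, T (the same frame is also a K-frame and a T-frame).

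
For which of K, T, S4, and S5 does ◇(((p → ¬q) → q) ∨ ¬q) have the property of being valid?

T, S4, S5

T-tableau for the negation ¬◇(((p → ¬q) → q) ∨ ¬q):
1. ¬◇(((p → ¬q) → q) ∨ ¬q), w0
2. ¬(((p → ¬q) → q) ∨ ¬q), w0   [¬◇-rule on 1 via w0Rw0]
3. ¬((p → ¬q) → q), w0   [¬∨-rule on 2]
4. q, w0   [¬∨-rule on 2]
5. p → ¬q, w0   [¬→-rule on 3]
6. ¬q, w0   [¬→-rule on 3]
Accessibility: w0Rw0
Branch closes: q and ¬q both at w0.
Every branch closes (one shown): valid in T, hence also in S4, S5 (every theorem of T is a theorem of S4 and S5).
K-tableau for the negation ¬◇(((p → ¬q) → q) ∨ ¬q):
1. ¬◇(((p → ¬q) → q) ∨ ¬q), w0
Complete open branch: countermodel on a K-frame, so not valid in K.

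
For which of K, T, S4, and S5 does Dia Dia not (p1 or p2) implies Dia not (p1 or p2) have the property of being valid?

S4, S5

T-tableau for the negation not (Dia Dia not (p1 or p2) implies Dia not (p1 or p2)):
1. not (Dia Dia not (p1 or p2) implies Dia not (p1 or p2)), 0
2. Dia Dia not (p1 or p2), 0   [neg-implies-rule on 1]
3. not Dia not (p1 or p2), 0   [neg-implies-rule on 1]
4. p1 or p2, 0   [neg-Dia-rule on 3 via 0R0]
5. p2, 0   [or-rule on 4 (branches; this branch)]
6. Dia not (p1 or p2), 1   [Dia-rule on 2: fresh world 1, 0R1]
7. p1 or p2, 1   [neg-Dia-rule on 3 via 0R1]
8. p2, 1   [or-rule on 7 (branches; this branch)]
9. not (p1 or p2), 2   [Dia-rule on 6: fresh world 2, 1R2]
10. not p1, 2   [neg-or-rule on 9]
11. not p2, 2   [neg-or-rule on 9]
Accessibility: 0R0, 0R1, 1R1, 1R2, 2R2
Complete open branch: countermodel on a T-frame, so not valid in T, nor in K (the same frame is also a K-frame).
S4-tableau for the negation not (Dia Dia not (p1 or p2) implies Dia not (p1 or p2)):
1. not (Dia Dia not (p1 or p2) implies Dia not (p1 or p2)), 0
2. Dia Dia not (p1 or p2), 0   [neg-implies-rule on 1]
3. not Dia not (p1 or p2), 0   [neg-implies-rule on 1]
4. p1 or p2, 0   [neg-Dia-rule on 3 via 0R0]
5. p2, 0   [or-rule on 4 (branches; this branch)]
6. Dia not (p1 or p2), 1   [Dia-rule on 2: fresh world 1, 0R1]
7. p1 or p2, 1   [neg-Dia-rule on 3 via 0R1]
8. p2, 1   [or-rule on 7 (branches; this branch)]
9. not (p1 or p2), 2   [Dia-rule on 6: fresh world 2, 1R2]
10. not p1, 2   [neg-or-rule on 9]
11. not p2, 2   [neg-or-rule on 9]
12. p1 or p2, 2   [neg-Dia-rule on 3 via 0R2]
13. p2, 2   [or-rule on 12 (branches; this branch)]
Accessibility: 0R0, 0R1, 0R2, 1R1, 1R2, 2R2
Branch closes: p2 and not p2 both at 2.
Every branch closes (one shown): valid in S4, hence also in S5 (every theorem of S4 is a theorem of S5).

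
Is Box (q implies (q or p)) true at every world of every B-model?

Valid in B

Tableau for the negation not Box (q implies (q or p)):
1. not Box (q implies (q or p)), 0
2. not (q implies (q or p)), 1
3. q, 1
4. not (q or p), 1
5. not q, 1
6. not p, 1
Accessibility: 0R0, 0R1, 1R0, 1R1
Branch closes: q and not q both at 1.
All branches of the negation close; one closing branch shown above.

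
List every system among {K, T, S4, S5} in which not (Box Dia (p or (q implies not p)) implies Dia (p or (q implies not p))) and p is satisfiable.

K

T-tableau for the formula:
1. not (Box Dia (p or (q implies not p)) implies Dia (p or (q implies not p))) and p, w0
2. not (Box Dia (p or (q implies not p)) implies Dia (p or (q implies not p))), w0
3. p, w0
4. Box Dia (p or (q implies not p)), w0
5. not Dia (p or (q implies not p)), w0
6. Dia (p or (q implies not p)), w0
7. not (p or (q implies not p)), w0
8. not p, w0
9. not (q implies not p), w0
Accessibility: w0Rw0
Branch closes: p and not p both at w0.
Every branch closes (one shown): unsatisfiable in T, hence also in S4, S5 (every S4/S5-frame is a T-frame).
K-tableau for the formula:
1. not (Box Dia (p or (q implies not p)) implies Dia (p or (q implies not p))) and p, w0
2. not (Box Dia (p or (q implies not p)) implies Dia (p or (q implies not p))), w0
3. p, w0
4. Box Dia (p or (q implies not p)), w0
5. not Dia (p or (q implies not p)), w0
Complete open branch: satisfiable in K.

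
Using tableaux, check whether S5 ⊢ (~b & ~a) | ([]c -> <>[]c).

Tableau for the negation ~((~b & ~a) | ([]c -> <>[]c)):
1. ~((~b & ~a) | ([]c -> <>[]c)), 0
2. ~(~b & ~a), 0
3. ~([]c -> <>[]c), 0
4. []c, 0
5. ~<>[]c, 0
6. c, 0
7. ~[]c, 0
8. a, 0
9. ~c, 1
10. c, 1
Accessibility: 0R0, 0R1, 1R0, 1R1
Branch closes: c and ~c both at 1.
Every branch of the negation's tableau closes; the branch above is one of them.

Valid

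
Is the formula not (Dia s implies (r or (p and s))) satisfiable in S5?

1. not (Dia s implies (r or (p and s))), w0
2. Dia s, w0
3. not (r or (p and s)), w0
4. not r, w0
5. not (p and s), w0
6. not s, w0
7. s, w1
Accessibility: w0Rw0, w0Rw1, w1Rw0, w1Rw1

Satisfiable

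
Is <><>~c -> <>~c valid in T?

No, not valid

Tableau for the negation ~(<><>~c -> <>~c):
1. ~(<><>~c -> <>~c), u
2. <><>~c, u
3. ~<>~c, u
4. c, u
5. <>~c, v
6. c, v
7. ~c, w
Accessibility: uRu, uRv, vRv, vRw, wRw
The negation has an open branch (countermodel exists).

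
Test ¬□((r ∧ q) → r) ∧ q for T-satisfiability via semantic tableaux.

Unsatisfiable

1. ¬□((r ∧ q) → r) ∧ q, u
2. ¬□((r ∧ q) → r), u
3. q, u
4. ¬((r ∧ q) → r), v
5. r ∧ q, v
6. ¬r, v
7. r, v
8. q, v
Accessibility: uRu, uRv, vRv
Branch closes: r and ¬r both at v.
All branches of the tableau close; one closing branch shown above.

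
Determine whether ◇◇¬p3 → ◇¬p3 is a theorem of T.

Tableau for the negation ¬(◇◇¬p3 → ◇¬p3):
1. ¬(◇◇¬p3 → ◇¬p3), u
2. ◇◇¬p3, u   [¬→-rule on 1]
3. ¬◇¬p3, u   [¬→-rule on 1]
4. p3, u   [¬◇-rule on 3 via uRu]
5. ◇¬p3, v   [◇-rule on 2: fresh world v, uRv]
6. p3, v   [¬◇-rule on 3 via uRv]
7. ¬p3, w   [◇-rule on 5: fresh world w, vRw]
Accessibility: uRu, uRv, vRv, vRw, wRw
The negation has an open branch (countermodel exists).

Invalid (countermodel exists)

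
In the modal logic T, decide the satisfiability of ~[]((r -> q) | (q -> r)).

1. ~[]((r -> q) | (q -> r)), w0
2. ~((r -> q) | (q -> r)), w1
3. ~(r -> q), w1
4. ~(q -> r), w1
5. r, w1
6. ~q, w1
7. q, w1
8. ~r, w1
Accessibility: w0Rw0, w0Rw1, w1Rw1
Branch closes: q and ~q both at w1.
(One branch shown.) All branches close.

Unsatisfiable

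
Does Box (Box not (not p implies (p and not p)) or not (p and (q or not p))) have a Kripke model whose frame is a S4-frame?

1. Box (Box not (not p implies (p and not p)) or not (p and (q or not p))), u
2. Box not (not p implies (p and not p)) or not (p and (q or not p)), u
3. not (p and (q or not p)), u
4. not (q or not p), u
5. not q, u
6. p, u
Accessibility: uRu

Satisfiable (open branch found)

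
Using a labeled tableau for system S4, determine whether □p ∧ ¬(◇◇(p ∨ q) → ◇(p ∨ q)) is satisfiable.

Unsatisfiable

1. □p ∧ ¬(◇◇(p ∨ q) → ◇(p ∨ q)), u
2. □p, u
3. ¬(◇◇(p ∨ q) → ◇(p ∨ q)), u
4. ◇◇(p ∨ q), u
5. ¬◇(p ∨ q), u
6. p, u
7. ¬(p ∨ q), u
8. ¬p, u
9. ¬q, u
Accessibility: uRu
Branch closes: p and ¬p both at u.
(One branch shown.) All branches close.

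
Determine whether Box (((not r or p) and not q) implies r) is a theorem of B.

No, not valid

Tableau for the negation not Box (((not r or p) and not q) implies r):
1. not Box (((not r or p) and not q) implies r), u
2. not (((not r or p) and not q) implies r), v   [neg-Box-rule on 1: fresh world v, uRv]
3. (not r or p) and not q, v   [neg-implies-rule on 2]
4. not r, v   [neg-implies-rule on 2]
5. not r or p, v   [and-rule on 3]
6. not q, v   [and-rule on 3]
7. p, v   [or-rule on 5 (branches; this branch)]
Accessibility: uRu, uRv, vRu, vRv
The negation has an open branch (countermodel exists).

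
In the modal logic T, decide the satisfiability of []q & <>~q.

1. []q & <>~q, u
2. []q, u
3. <>~q, u
4. q, u
5. ~q, v
6. q, v
Accessibility: uRu, uRv, vRv
Branch closes: q and ~q both at v.
Every branch closes; the branch above is one of them.

No, unsatisfiable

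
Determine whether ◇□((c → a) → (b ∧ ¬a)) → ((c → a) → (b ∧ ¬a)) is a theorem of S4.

No, not valid

Tableau for the negation ¬(◇□((c → a) → (b ∧ ¬a)) → ((c → a) → (b ∧ ¬a))):
1. ¬(◇□((c → a) → (b ∧ ¬a)) → ((c → a) → (b ∧ ¬a))), u
2. ◇□((c → a) → (b ∧ ¬a)), u
3. ¬((c → a) → (b ∧ ¬a)), u
4. c → a, u
5. ¬(b ∧ ¬a), u
6. a, u
7. □((c → a) → (b ∧ ¬a)), v
8. (c → a) → (b ∧ ¬a), v
9. b ∧ ¬a, v
10. b, v
11. ¬a, v
Accessibility: uRu, uRv, vRv
The negation has an open branch (countermodel exists).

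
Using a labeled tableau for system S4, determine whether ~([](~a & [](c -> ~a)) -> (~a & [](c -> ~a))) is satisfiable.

Unsatisfiable

1. ~([](~a & [](c -> ~a)) -> (~a & [](c -> ~a))), w0
2. [](~a & [](c -> ~a)), w0
3. ~(~a & [](c -> ~a)), w0
4. ~a & [](c -> ~a), w0
5. ~a, w0
6. [](c -> ~a), w0
7. c -> ~a, w0
8. ~[](c -> ~a), w0
9. ~(c -> ~a), w1
10. c, w1
11. a, w1
12. ~a & [](c -> ~a), w1
13. ~a, w1
14. [](c -> ~a), w1
Accessibility: w0Rw0, w0Rw1, w1Rw1
Branch closes: a and ~a both at w1.
All branches of the tableau close; one closing branch shown above.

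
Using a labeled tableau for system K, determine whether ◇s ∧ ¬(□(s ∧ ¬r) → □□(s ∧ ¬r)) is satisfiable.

Satisfiable (open branch found)

1. ◇s ∧ ¬(□(s ∧ ¬r) → □□(s ∧ ¬r)), u
2. ◇s, u
3. ¬(□(s ∧ ¬r) → □□(s ∧ ¬r)), u
4. □(s ∧ ¬r), u
5. ¬□□(s ∧ ¬r), u
6. s, v
7. s ∧ ¬r, v
8. ¬r, v
9. ¬□(s ∧ ¬r), w
10. s ∧ ¬r, w
11. s, w
12. ¬r, w
13. ¬(s ∧ ¬r), x
14. r, x
Accessibility: uRv, uRw, wRx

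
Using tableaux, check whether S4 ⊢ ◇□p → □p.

Tableau for the negation ¬(◇□p → □p):
1. ¬(◇□p → □p), 0
2. ◇□p, 0   [¬→-rule on 1]
3. ¬□p, 0   [¬→-rule on 1]
4. □p, 1   [◇-rule on 2: fresh world 1, 0R1]
5. p, 1   [□-rule on 4 via 1R1]
6. ¬p, 2   [¬□-rule on 3: fresh world 2, 0R2]
Accessibility: 0R0, 0R1, 0R2, 1R1, 2R2
The negation has an open branch (countermodel exists).

Not valid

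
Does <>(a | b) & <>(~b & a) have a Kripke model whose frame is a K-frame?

Yes, satisfiable

1. <>(a | b) & <>(~b & a), 0
2. <>(a | b), 0   [&-rule on 1]
3. <>(~b & a), 0   [&-rule on 1]
4. a | b, 1   [<>-rule on 2: fresh world 1, 0R1]
5. b, 1   [|-rule on 4 (branches; this branch)]
6. ~b & a, 2   [<>-rule on 3: fresh world 2, 0R2]
7. ~b, 2   [&-rule on 6]
8. a, 2   [&-rule on 6]
Accessibility: 0R1, 0R2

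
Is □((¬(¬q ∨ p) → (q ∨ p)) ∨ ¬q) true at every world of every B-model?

Yes, valid

Tableau for the negation ¬□((¬(¬q ∨ p) → (q ∨ p)) ∨ ¬q):
1. ¬□((¬(¬q ∨ p) → (q ∨ p)) ∨ ¬q), w0
2. ¬((¬(¬q ∨ p) → (q ∨ p)) ∨ ¬q), w1
3. ¬(¬(¬q ∨ p) → (q ∨ p)), w1
4. q, w1
5. ¬(¬q ∨ p), w1
6. ¬(q ∨ p), w1
7. ¬p, w1
8. ¬q, w1
Accessibility: w0Rw0, w0Rw1, w1Rw0, w1Rw1
Branch closes: q and ¬q both at w1.
Every branch of the negation's tableau closes; the branch above is one of them.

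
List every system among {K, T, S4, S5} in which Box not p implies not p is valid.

K-tableau for the negation not (Box not p implies not p):
1. not (Box not p implies not p), u
2. Box not p, u   [neg-implies-rule on 1]
3. p, u   [neg-implies-rule on 1]
Complete open branch: countermodel on a K-frame, so not valid in K.
T-tableau for the negation not (Box not p implies not p):
1. not (Box not p implies not p), u
2. Box not p, u   [neg-implies-rule on 1]
3. p, u   [neg-implies-rule on 1]
4. not p, u   [Box-rule on 2 via uRu]
Accessibility: uRu
Branch closes: p and not p both at u.
Every branch closes (one shown): valid in T, hence also in S4, S5 (every theorem of T is a theorem of S4 and S5).

T, S4, S5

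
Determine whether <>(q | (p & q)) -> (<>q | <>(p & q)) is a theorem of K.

Valid

Tableau for the negation ~(<>(q | (p & q)) -> (<>q | <>(p & q))):
1. ~(<>(q | (p & q)) -> (<>q | <>(p & q))), 0
2. <>(q | (p & q)), 0
3. ~(<>q | <>(p & q)), 0
4. ~<>q, 0
5. ~<>(p & q), 0
6. q | (p & q), 1
7. ~q, 1
8. ~(p & q), 1
9. p & q, 1
10. p, 1
11. q, 1
Accessibility: 0R1
Branch closes: q and ~q both at 1.
All branches of the negation close; one closing branch shown above.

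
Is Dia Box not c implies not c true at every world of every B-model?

Valid in B

Tableau for the negation not (Dia Box not c implies not c):
1. not (Dia Box not c implies not c), 0
2. Dia Box not c, 0   [neg-implies-rule on 1]
3. c, 0   [neg-implies-rule on 1]
4. Box not c, 1   [Dia-rule on 2: fresh world 1, 0R1]
5. not c, 0   [Box-rule on 4 via 1R0]
Accessibility: 0R0, 0R1, 1R0, 1R1
Branch closes: c and not c both at 0.
All branches of the negation close; one closing branch shown above.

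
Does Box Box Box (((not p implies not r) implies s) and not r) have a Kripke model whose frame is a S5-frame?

1. Box Box Box (((not p implies not r) implies s) and not r), w0
2. Box Box (((not p implies not r) implies s) and not r), w0   [Box-rule on 1 via w0Rw0]
3. Box (((not p implies not r) implies s) and not r), w0   [Box-rule on 2 via w0Rw0]
4. ((not p implies not r) implies s) and not r, w0   [Box-rule on 3 via w0Rw0]
5. (not p implies not r) implies s, w0   [and-rule on 4]
6. not r, w0   [and-rule on 4]
7. s, w0   [implies-rule on 5 (branches; this branch)]
Accessibility: w0Rw0

Satisfiable (open branch found)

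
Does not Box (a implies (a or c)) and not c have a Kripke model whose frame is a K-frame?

Unsatisfiable (every branch closes)

1. not Box (a implies (a or c)) and not c, 0
2. not Box (a implies (a or c)), 0
3. not c, 0
4. not (a implies (a or c)), 1
5. a, 1
6. not (a or c), 1
7. not a, 1
8. not c, 1
Accessibility: 0R1
Branch closes: a and not a both at 1.
Every branch closes; the branch above is one of them.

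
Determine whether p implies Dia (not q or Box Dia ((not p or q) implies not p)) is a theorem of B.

Tableau for the negation not (p implies Dia (not q or Box Dia ((not p or q) implies not p))):
1. not (p implies Dia (not q or Box Dia ((not p or q) implies not p))), 0
2. p, 0   [neg-implies-rule on 1]
3. not Dia (not q or Box Dia ((not p or q) implies not p)), 0   [neg-implies-rule on 1]
4. not (not q or Box Dia ((not p or q) implies not p)), 0   [neg-Dia-rule on 3 via 0R0]
5. q, 0   [neg-or-rule on 4]
6. not Box Dia ((not p or q) implies not p), 0   [neg-or-rule on 4]
7. not Dia ((not p or q) implies not p), 1   [neg-Box-rule on 6: fresh world 1, 0R1]
8. not (not q or Box Dia ((not p or q) implies not p)), 1   [neg-Dia-rule on 3 via 0R1]
9. q, 1   [neg-or-rule on 8]
10. not Box Dia ((not p or q) implies not p), 1   [neg-or-rule on 8]
11. not ((not p or q) implies not p), 0   [neg-Dia-rule on 7 via 1R0]
12. not p or q, 0   [neg-implies-rule on 11]
13. not ((not p or q) implies not p), 1   [neg-Dia-rule on 7 via 1R1]
14. not p or q, 1   [neg-implies-rule on 13]
15. p, 1   [neg-implies-rule on 13]
16. not Dia ((not p or q) implies not p), 2   [neg-Box-rule on 10: fresh world 2, 1R2]
17. not ((not p or q) implies not p), 2   [neg-Dia-rule on 7 via 1R2]
18. not p or q, 2   [neg-implies-rule on 17]
19. p, 2   [neg-implies-rule on 17]
20. q, 2   [or-rule on 18 (branches; this branch)]
Accessibility: 0R0, 0R1, 1R0, 1R1, 1R2, 2R1, 2R2
The negation has an open branch (countermodel exists).

Invalid (countermodel exists)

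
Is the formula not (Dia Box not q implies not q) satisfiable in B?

1. not (Dia Box not q implies not q), u
2. Dia Box not q, u   [neg-implies-rule on 1]
3. q, u   [neg-implies-rule on 1]
4. Box not q, v   [Dia-rule on 2: fresh world v, uRv]
5. not q, u   [Box-rule on 4 via vRu]
Accessibility: uRu, uRv, vRu, vRv
Branch closes: q and not q both at u.
All branches of the tableau close; one closing branch shown above.

No, unsatisfiable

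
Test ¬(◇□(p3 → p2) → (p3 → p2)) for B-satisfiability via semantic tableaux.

1. ¬(◇□(p3 → p2) → (p3 → p2)), 0
2. ◇□(p3 → p2), 0
3. ¬(p3 → p2), 0
4. p3, 0
5. ¬p2, 0
6. □(p3 → p2), 1
7. p3 → p2, 0
8. p3 → p2, 1
9. p2, 0
Accessibility: 0R0, 0R1, 1R0, 1R1
Branch closes: p2 and ¬p2 both at 0.
All branches of the tableau close; one closing branch shown above.

No, unsatisfiable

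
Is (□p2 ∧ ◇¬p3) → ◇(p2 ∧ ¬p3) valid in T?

Tableau for the negation ¬((□p2 ∧ ◇¬p3) → ◇(p2 ∧ ¬p3)):
1. ¬((□p2 ∧ ◇¬p3) → ◇(p2 ∧ ¬p3)), w0
2. □p2 ∧ ◇¬p3, w0
3. ¬◇(p2 ∧ ¬p3), w0
4. □p2, w0
5. ◇¬p3, w0
6. ¬(p2 ∧ ¬p3), w0
7. p2, w0
8. p3, w0
9. ¬p3, w1
10. ¬(p2 ∧ ¬p3), w1
11. p2, w1
12. p3, w1
Accessibility: w0Rw0, w0Rw1, w1Rw1
Branch closes: p3 and ¬p3 both at w1.
Every branch of the negation's tableau closes; the branch above is one of them.

Valid in T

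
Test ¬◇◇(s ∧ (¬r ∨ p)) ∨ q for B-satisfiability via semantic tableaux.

Satisfiable (open branch found)

1. ¬◇◇(s ∧ (¬r ∨ p)) ∨ q, u
2. q, u
Accessibility: uRu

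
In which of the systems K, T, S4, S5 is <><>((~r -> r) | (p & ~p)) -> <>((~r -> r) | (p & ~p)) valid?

T-tableau for the negation ~(<><>((~r -> r) | (p & ~p)) -> <>((~r -> r) | (p & ~p))):
1. ~(<><>((~r -> r) | (p & ~p)) -> <>((~r -> r) | (p & ~p))), w0
2. <><>((~r -> r) | (p & ~p)), w0   [~->-rule on 1]
3. ~<>((~r -> r) | (p & ~p)), w0   [~->-rule on 1]
4. ~((~r -> r) | (p & ~p)), w0   [~<>-rule on 3 via w0Rw0]
5. ~(~r -> r), w0   [~|-rule on 4]
6. ~(p & ~p), w0   [~|-rule on 4]
7. ~r, w0   [~->-rule on 5]
8. p, w0   [~&-rule on 6 (branches; this branch)]
9. <>((~r -> r) | (p & ~p)), w1   [<>-rule on 2: fresh world w1, w0Rw1]
10. ~((~r -> r) | (p & ~p)), w1   [~<>-rule on 3 via w0Rw1]
11. ~(~r -> r), w1   [~|-rule on 10]
12. ~(p & ~p), w1   [~|-rule on 10]
13. ~r, w1   [~->-rule on 11]
14. p, w1   [~&-rule on 12 (branches; this branch)]
15. (~r -> r) | (p & ~p), w2   [<>-rule on 9: fresh world w2, w1Rw2]
16. ~r -> r, w2   [|-rule on 15 (branches; this branch)]
17. r, w2   [->-rule on 16 (branches; this branch)]
Accessibility: w0Rw0, w0Rw1, w1Rw1, w1Rw2, w2Rw2
Complete open branch: countermodel on a T-frame, so not valid in T, nor in K (the same frame is also a K-frame).
S4-tableau for the negation ~(<><>((~r -> r) | (p & ~p)) -> <>((~r -> r) | (p & ~p))):
1. ~(<><>((~r -> r) | (p & ~p)) -> <>((~r -> r) | (p & ~p))), w0
2. <><>((~r -> r) | (p & ~p)), w0   [~->-rule on 1]
3. ~<>((~r -> r) | (p & ~p)), w0   [~->-rule on 1]
4. ~((~r -> r) | (p & ~p)), w0   [~<>-rule on 3 via w0Rw0]
5. ~(~r -> r), w0   [~|-rule on 4]
6. ~(p & ~p), w0   [~|-rule on 4]
7. ~r, w0   [~->-rule on 5]
8. p, w0   [~&-rule on 6 (branches; this branch)]
9. <>((~r -> r) | (p & ~p)), w1   [<>-rule on 2: fresh world w1, w0Rw1]
10. ~((~r -> r) | (p & ~p)), w1   [~<>-rule on 3 via w0Rw1]
11. ~(~r -> r), w1   [~|-rule on 10]
12. ~(p & ~p), w1   [~|-rule on 10]
13. ~r, w1   [~->-rule on 11]
14. p, w1   [~&-rule on 12 (branches; this branch)]
15. (~r -> r) | (p & ~p), w2   [<>-rule on 9: fresh world w2, w1Rw2]
16. ~((~r -> r) | (p & ~p)), w2   [~<>-rule on 3 via w0Rw2]
17. ~(~r -> r), w2   [~|-rule on 16]
18. ~(p & ~p), w2   [~|-rule on 16]
19. ~r, w2   [~->-rule on 17]
20. ~r -> r, w2   [|-rule on 15 (branches; this branch)]
21. p, w2   [~&-rule on 18 (branches; this branch)]
22. r, w2   [->-rule on 20 (branches; this branch)]
Accessibility: w0Rw0, w0Rw1, w0Rw2, w1Rw1, w1Rw2, w2Rw2
Branch closes: r and ~r both at w2.
Every branch closes (one shown): valid in S4, hence also in S5 (every theorem of S4 is a theorem of S5).

S4, S5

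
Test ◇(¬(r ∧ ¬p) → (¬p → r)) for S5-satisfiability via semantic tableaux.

Yes, satisfiable

1. ◇(¬(r ∧ ¬p) → (¬p → r)), 0
2. ¬(r ∧ ¬p) → (¬p → r), 1
3. ¬p → r, 1
4. r, 1
Accessibility: 0R0, 0R1, 1R0, 1R1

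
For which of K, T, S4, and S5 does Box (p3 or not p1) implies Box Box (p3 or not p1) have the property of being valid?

S4, S5

T-tableau for the negation not (Box (p3 or not p1) implies Box Box (p3 or not p1)):
1. not (Box (p3 or not p1) implies Box Box (p3 or not p1)), w0
2. Box (p3 or not p1), w0
3. not Box Box (p3 or not p1), w0
4. p3 or not p1, w0
5. not p1, w0
6. not Box (p3 or not p1), w1
7. p3 or not p1, w1
8. not p1, w1
9. not (p3 or not p1), w2
10. not p3, w2
11. p1, w2
Accessibility: w0Rw0, w0Rw1, w1Rw1, w1Rw2, w2Rw2
Complete open branch: countermodel on a T-frame, so not valid in T, nor in K (the same frame is also a K-frame).
S4-tableau for the negation not (Box (p3 or not p1) implies Box Box (p3 or not p1)):
1. not (Box (p3 or not p1) implies Box Box (p3 or not p1)), w0
2. Box (p3 or not p1), w0
3. not Box Box (p3 or not p1), w0
4. p3 or not p1, w0
5. not p1, w0
6. not Box (p3 or not p1), w1
7. p3 or not p1, w1
8. not p1, w1
9. not (p3 or not p1), w2
10. not p3, w2
11. p1, w2
12. p3 or not p1, w2
13. not p1, w2
Accessibility: w0Rw0, w0Rw1, w0Rw2, w1Rw1, w1Rw2, w2Rw2
Branch closes: p1 and not p1 both at w2.
Every branch closes (one shown): valid in S4, hence also in S5 (every theorem of S4 is a theorem of S5).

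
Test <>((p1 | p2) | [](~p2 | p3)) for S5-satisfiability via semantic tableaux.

Yes, satisfiable

1. <>((p1 | p2) | [](~p2 | p3)), u
2. (p1 | p2) | [](~p2 | p3), v
3. [](~p2 | p3), v
4. ~p2 | p3, u
5. ~p2 | p3, v
6. p3, u
7. p3, v
Accessibility: uRu, uRv, vRu, vRv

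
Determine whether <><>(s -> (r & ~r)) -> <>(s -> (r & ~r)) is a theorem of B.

Invalid (countermodel exists)

Tableau for the negation ~(<><>(s -> (r & ~r)) -> <>(s -> (r & ~r))):
1. ~(<><>(s -> (r & ~r)) -> <>(s -> (r & ~r))), w0
2. <><>(s -> (r & ~r)), w0
3. ~<>(s -> (r & ~r)), w0
4. ~(s -> (r & ~r)), w0
5. s, w0
6. ~(r & ~r), w0
7. r, w0
8. <>(s -> (r & ~r)), w1
9. ~(s -> (r & ~r)), w1
10. s, w1
11. ~(r & ~r), w1
12. r, w1
13. s -> (r & ~r), w2
14. ~s, w2
Accessibility: w0Rw0, w0Rw1, w1Rw0, w1Rw1, w1Rw2, w2Rw1, w2Rw2
The negation has an open branch (countermodel exists).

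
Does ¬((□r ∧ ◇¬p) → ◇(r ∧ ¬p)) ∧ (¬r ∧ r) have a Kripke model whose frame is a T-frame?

Unsatisfiable (every branch closes)

1. ¬((□r ∧ ◇¬p) → ◇(r ∧ ¬p)) ∧ (¬r ∧ r), w0
2. ¬((□r ∧ ◇¬p) → ◇(r ∧ ¬p)), w0
3. ¬r ∧ r, w0
4. □r ∧ ◇¬p, w0
5. ¬◇(r ∧ ¬p), w0
6. ¬r, w0
7. r, w0
Accessibility: w0Rw0
Branch closes: r and ¬r both at w0.
All branches of the tableau close; one closing branch shown above.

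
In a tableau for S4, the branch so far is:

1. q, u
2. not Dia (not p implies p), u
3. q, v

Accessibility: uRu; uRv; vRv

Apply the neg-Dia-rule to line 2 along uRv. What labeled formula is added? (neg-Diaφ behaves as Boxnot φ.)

neg-Diaφ behaves as Boxnot φ: propagate the negated body to each accessible world.

not (not p implies p), v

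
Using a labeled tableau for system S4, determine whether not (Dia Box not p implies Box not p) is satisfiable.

Satisfiable (open branch found)

1. not (Dia Box not p implies Box not p), 0
2. Dia Box not p, 0
3. not Box not p, 0
4. Box not p, 1
5. not p, 1
6. p, 2
Accessibility: 0R0, 0R1, 0R2, 1R1, 2R2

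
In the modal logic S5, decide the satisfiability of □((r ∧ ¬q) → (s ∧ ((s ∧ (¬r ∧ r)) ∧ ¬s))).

1. □((r ∧ ¬q) → (s ∧ ((s ∧ (¬r ∧ r)) ∧ ¬s))), w0
2. (r ∧ ¬q) → (s ∧ ((s ∧ (¬r ∧ r)) ∧ ¬s)), w0
3. ¬(r ∧ ¬q), w0
4. q, w0
Accessibility: w0Rw0

Satisfiable (open branch found)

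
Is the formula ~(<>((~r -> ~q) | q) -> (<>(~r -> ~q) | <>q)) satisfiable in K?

Unsatisfiable (every branch closes)

1. ~(<>((~r -> ~q) | q) -> (<>(~r -> ~q) | <>q)), w0
2. <>((~r -> ~q) | q), w0
3. ~(<>(~r -> ~q) | <>q), w0
4. ~<>(~r -> ~q), w0
5. ~<>q, w0
6. (~r -> ~q) | q, w1
7. ~(~r -> ~q), w1
8. ~r, w1
9. q, w1
10. ~q, w1
Accessibility: w0Rw1
Branch closes: q and ~q both at w1.
Every branch closes; the branch above is one of them.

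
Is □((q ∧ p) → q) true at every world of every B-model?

Tableau for the negation ¬□((q ∧ p) → q):
1. ¬□((q ∧ p) → q), w0
2. ¬((q ∧ p) → q), w1
3. q ∧ p, w1
4. ¬q, w1
5. q, w1
6. p, w1
Accessibility: w0Rw0, w0Rw1, w1Rw0, w1Rw1
Branch closes: q and ¬q both at w1.
All branches of the negation close; one closing branch shown above.

Valid in B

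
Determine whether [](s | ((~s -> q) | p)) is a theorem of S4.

No, not valid

Tableau for the negation ~[](s | ((~s -> q) | p)):
1. ~[](s | ((~s -> q) | p)), u
2. ~(s | ((~s -> q) | p)), v
3. ~s, v
4. ~((~s -> q) | p), v
5. ~(~s -> q), v
6. ~p, v
7. ~q, v
Accessibility: uRu, uRv, vRv
The negation has an open branch (countermodel exists).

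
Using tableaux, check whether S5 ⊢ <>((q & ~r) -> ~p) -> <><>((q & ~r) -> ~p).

Tableau for the negation ~(<>((q & ~r) -> ~p) -> <><>((q & ~r) -> ~p)):
1. ~(<>((q & ~r) -> ~p) -> <><>((q & ~r) -> ~p)), 0
2. <>((q & ~r) -> ~p), 0
3. ~<><>((q & ~r) -> ~p), 0
4. ~<>((q & ~r) -> ~p), 0
5. ~((q & ~r) -> ~p), 0
6. q & ~r, 0
7. p, 0
8. q, 0
9. ~r, 0
10. (q & ~r) -> ~p, 1
11. ~<>((q & ~r) -> ~p), 1
12. ~((q & ~r) -> ~p), 1
13. q & ~r, 1
14. p, 1
15. q, 1
16. ~r, 1
17. ~(q & ~r), 1
18. r, 1
Accessibility: 0R0, 0R1, 1R0, 1R1
Branch closes: r and ~r both at 1.
All branches of the negation close; one closing branch shown above.

Valid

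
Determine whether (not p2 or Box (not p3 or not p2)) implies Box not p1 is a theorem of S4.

Tableau for the negation not ((not p2 or Box (not p3 or not p2)) implies Box not p1):
1. not ((not p2 or Box (not p3 or not p2)) implies Box not p1), 0
2. not p2 or Box (not p3 or not p2), 0
3. not Box not p1, 0
4. Box (not p3 or not p2), 0
5. not p3 or not p2, 0
6. not p2, 0
7. p1, 1
8. not p3 or not p2, 1
9. not p2, 1
Accessibility: 0R0, 0R1, 1R1
The negation has an open branch (countermodel exists).

Not valid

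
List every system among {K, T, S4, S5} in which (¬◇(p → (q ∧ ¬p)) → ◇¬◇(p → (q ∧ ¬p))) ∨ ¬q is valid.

T, S4, S5

K-tableau for the negation ¬((¬◇(p → (q ∧ ¬p)) → ◇¬◇(p → (q ∧ ¬p))) ∨ ¬q):
1. ¬((¬◇(p → (q ∧ ¬p)) → ◇¬◇(p → (q ∧ ¬p))) ∨ ¬q), 0
2. ¬(¬◇(p → (q ∧ ¬p)) → ◇¬◇(p → (q ∧ ¬p))), 0
3. q, 0
4. ¬◇(p → (q ∧ ¬p)), 0
5. ¬◇¬◇(p → (q ∧ ¬p)), 0
Complete open branch: countermodel on a K-frame, so not valid in K.
T-tableau for the negation ¬((¬◇(p → (q ∧ ¬p)) → ◇¬◇(p → (q ∧ ¬p))) ∨ ¬q):
1. ¬((¬◇(p → (q ∧ ¬p)) → ◇¬◇(p → (q ∧ ¬p))) ∨ ¬q), 0
2. ¬(¬◇(p → (q ∧ ¬p)) → ◇¬◇(p → (q ∧ ¬p))), 0
3. q, 0
4. ¬◇(p → (q ∧ ¬p)), 0
5. ¬◇¬◇(p → (q ∧ ¬p)), 0
6. ¬(p → (q ∧ ¬p)), 0
7. p, 0
8. ¬(q ∧ ¬p), 0
9. ◇(p → (q ∧ ¬p)), 0
10. p → (q ∧ ¬p), 1
11. ¬(p → (q ∧ ¬p)), 1
12. p, 1
13. ¬(q ∧ ¬p), 1
14. ◇(p → (q ∧ ¬p)), 1
15. q ∧ ¬p, 1
16. q, 1
17. ¬p, 1
Accessibility: 0R0, 0R1, 1R1
Branch closes: p and ¬p both at 1.
Every branch closes (one shown): valid in T, hence also in S4, S5 (every theorem of T is a theorem of S4 and S5).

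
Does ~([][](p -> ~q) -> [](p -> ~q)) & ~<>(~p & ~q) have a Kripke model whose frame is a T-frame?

Unsatisfiable (every branch closes)

1. ~([][](p -> ~q) -> [](p -> ~q)) & ~<>(~p & ~q), 0
2. ~([][](p -> ~q) -> [](p -> ~q)), 0
3. ~<>(~p & ~q), 0
4. [][](p -> ~q), 0
5. ~[](p -> ~q), 0
6. ~(~p & ~q), 0
7. [](p -> ~q), 0
8. p -> ~q, 0
9. q, 0
10. ~p, 0
11. ~(p -> ~q), 1
12. p, 1
13. q, 1
14. ~(~p & ~q), 1
15. [](p -> ~q), 1
16. p -> ~q, 1
17. ~q, 1
Accessibility: 0R0, 0R1, 1R1
Branch closes: q and ~q both at 1.
All branches of the tableau close; one closing branch shown above.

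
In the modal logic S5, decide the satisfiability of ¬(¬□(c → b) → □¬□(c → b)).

1. ¬(¬□(c → b) → □¬□(c → b)), 0
2. ¬□(c → b), 0   [¬→-rule on 1]
3. ¬□¬□(c → b), 0   [¬→-rule on 1]
4. ¬(c → b), 1   [¬□-rule on 2: fresh world 1, 0R1]
5. c, 1   [¬→-rule on 4]
6. ¬b, 1   [¬→-rule on 4]
7. □(c → b), 2   [¬□-rule on 3: fresh world 2, 0R2]
8. c → b, 0   [□-rule on 7 via 2R0]
9. c → b, 1   [□-rule on 7 via 2R1]
10. c → b, 2   [□-rule on 7 via 2R2]
11. b, 0   [→-rule on 8 (branches; this branch)]
12. b, 1   [→-rule on 9 (branches; this branch)]
Accessibility: 0R0, 0R1, 0R2, 1R0, 1R1, 1R2, 2R0, 2R1, 2R2
Branch closes: b and ¬b both at 1.
Every branch closes; the branch above is one of them.

Unsatisfiable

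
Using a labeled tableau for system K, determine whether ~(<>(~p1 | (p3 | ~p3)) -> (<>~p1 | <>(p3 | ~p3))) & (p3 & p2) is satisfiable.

1. ~(<>(~p1 | (p3 | ~p3)) -> (<>~p1 | <>(p3 | ~p3))) & (p3 & p2), w0
2. ~(<>(~p1 | (p3 | ~p3)) -> (<>~p1 | <>(p3 | ~p3))), w0
3. p3 & p2, w0
4. <>(~p1 | (p3 | ~p3)), w0
5. ~(<>~p1 | <>(p3 | ~p3)), w0
6. p3, w0
7. p2, w0
8. ~<>~p1, w0
9. ~<>(p3 | ~p3), w0
10. ~p1 | (p3 | ~p3), w1
11. p1, w1
12. ~(p3 | ~p3), w1
13. ~p3, w1
14. p3, w1
Accessibility: w0Rw1
Branch closes: p3 and ~p3 both at w1.
Every branch closes; the branch above is one of them.

Unsatisfiable (every branch closes)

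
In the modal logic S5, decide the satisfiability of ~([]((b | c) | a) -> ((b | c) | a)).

No, unsatisfiable

1. ~([]((b | c) | a) -> ((b | c) | a)), 0
2. []((b | c) | a), 0
3. ~((b | c) | a), 0
4. ~(b | c), 0
5. ~a, 0
6. ~b, 0
7. ~c, 0
8. (b | c) | a, 0
9. b | c, 0
10. c, 0
Accessibility: 0R0
Branch closes: c and ~c both at 0.
Every branch closes; the branch above is one of them.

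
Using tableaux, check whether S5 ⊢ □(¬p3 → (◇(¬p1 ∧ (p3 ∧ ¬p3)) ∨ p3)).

Invalid (countermodel exists)

Tableau for the negation ¬□(¬p3 → (◇(¬p1 ∧ (p3 ∧ ¬p3)) ∨ p3)):
1. ¬□(¬p3 → (◇(¬p1 ∧ (p3 ∧ ¬p3)) ∨ p3)), u
2. ¬(¬p3 → (◇(¬p1 ∧ (p3 ∧ ¬p3)) ∨ p3)), v   [¬□-rule on 1: fresh world v, uRv]
3. ¬p3, v   [¬→-rule on 2]
4. ¬(◇(¬p1 ∧ (p3 ∧ ¬p3)) ∨ p3), v   [¬→-rule on 2]
5. ¬◇(¬p1 ∧ (p3 ∧ ¬p3)), v   [¬∨-rule on 4]
6. ¬(¬p1 ∧ (p3 ∧ ¬p3)), u   [¬◇-rule on 5 via vRu]
7. ¬(¬p1 ∧ (p3 ∧ ¬p3)), v   [¬◇-rule on 5 via vRv]
8. ¬(p3 ∧ ¬p3), u   [¬∧-rule on 6 (branches; this branch)]
9. ¬(p3 ∧ ¬p3), v   [¬∧-rule on 7 (branches; this branch)]
10. p3, u   [¬∧-rule on 8 (branches; this branch)]
Accessibility: uRu, uRv, vRu, vRv
The negation has an open branch (countermodel exists).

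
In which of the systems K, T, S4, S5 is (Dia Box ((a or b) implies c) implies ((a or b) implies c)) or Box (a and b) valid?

S4-tableau for the negation not ((Dia Box ((a or b) implies c) implies ((a or b) implies c)) or Box (a and b)):
1. not ((Dia Box ((a or b) implies c) implies ((a or b) implies c)) or Box (a and b)), 0
2. not (Dia Box ((a or b) implies c) implies ((a or b) implies c)), 0
3. not Box (a and b), 0
4. Dia Box ((a or b) implies c), 0
5. not ((a or b) implies c), 0
6. a or b, 0
7. not c, 0
8. b, 0
9. not (a and b), 1
10. not b, 1
11. Box ((a or b) implies c), 2
12. (a or b) implies c, 2
13. c, 2
Accessibility: 0R0, 0R1, 0R2, 1R1, 2R2
Complete open branch: countermodel on an S4-frame, so not valid in S4, nor in K, T (the same frame is also a K-frame and a T-frame).
S5-tableau for the negation not ((Dia Box ((a or b) implies c) implies ((a or b) implies c)) or Box (a and b)):
1. not ((Dia Box ((a or b) implies c) implies ((a or b) implies c)) or Box (a and b)), 0
2. not (Dia Box ((a or b) implies c) implies ((a or b) implies c)), 0
3. not Box (a and b), 0
4. Dia Box ((a or b) implies c), 0
5. not ((a or b) implies c), 0
6. a or b, 0
7. not c, 0
8. b, 0
9. not (a and b), 1
10. not b, 1
11. Box ((a or b) implies c), 2
12. (a or b) implies c, 0
13. (a or b) implies c, 1
14. (a or b) implies c, 2
15. not (a or b), 0
16. not a, 0
17. not b, 0
Accessibility: 0R0, 0R1, 0R2, 1R0, 1R1, 1R2, 2R0, 2R1, 2R2
Branch closes: b and not b both at 0.
Every branch closes (one shown): valid in S5.

S5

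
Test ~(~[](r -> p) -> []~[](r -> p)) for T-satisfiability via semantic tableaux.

Yes, satisfiable

1. ~(~[](r -> p) -> []~[](r -> p)), 0
2. ~[](r -> p), 0
3. ~[]~[](r -> p), 0
4. ~(r -> p), 1
5. r, 1
6. ~p, 1
7. [](r -> p), 2
8. r -> p, 2
9. p, 2
Accessibility: 0R0, 0R1, 0R2, 1R1, 2R2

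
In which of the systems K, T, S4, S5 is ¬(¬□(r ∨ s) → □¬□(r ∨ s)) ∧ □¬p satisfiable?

S5-tableau for the formula:
1. ¬(¬□(r ∨ s) → □¬□(r ∨ s)) ∧ □¬p, w0
2. ¬(¬□(r ∨ s) → □¬□(r ∨ s)), w0
3. □¬p, w0
4. ¬□(r ∨ s), w0
5. ¬□¬□(r ∨ s), w0
6. ¬p, w0
7. ¬(r ∨ s), w1
8. ¬r, w1
9. ¬s, w1
10. ¬p, w1
11. □(r ∨ s), w2
12. ¬p, w2
13. r ∨ s, w0
14. r ∨ s, w1
15. r ∨ s, w2
16. s, w0
17. s, w1
Accessibility: w0Rw0, w0Rw1, w0Rw2, w1Rw0, w1Rw1, w1Rw2, w2Rw0, w2Rw1, w2Rw2
Branch closes: s and ¬s both at w1.
Every branch closes (one shown): unsatisfiable in S5.
S4-tableau for the formula:
1. ¬(¬□(r ∨ s) → □¬□(r ∨ s)) ∧ □¬p, w0
2. ¬(¬□(r ∨ s) → □¬□(r ∨ s)), w0
3. □¬p, w0
4. ¬□(r ∨ s), w0
5. ¬□¬□(r ∨ s), w0
6. ¬p, w0
7. ¬(r ∨ s), w1
8. ¬r, w1
9. ¬s, w1
10. ¬p, w1
11. □(r ∨ s), w2
12. ¬p, w2
13. r ∨ s, w2
14. s, w2
Accessibility: w0Rw0, w0Rw1, w0Rw2, w1Rw1, w2Rw2
Complete open branch: satisfiable in S4, hence also in K, T (this S4-model is also a K-model and a T-model).

K, T, S4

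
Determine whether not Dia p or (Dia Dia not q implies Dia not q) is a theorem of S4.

Tableau for the negation not (not Dia p or (Dia Dia not q implies Dia not q)):
1. not (not Dia p or (Dia Dia not q implies Dia not q)), u
2. Dia p, u   [neg-or-rule on 1]
3. not (Dia Dia not q implies Dia not q), u   [neg-or-rule on 1]
4. Dia Dia not q, u   [neg-implies-rule on 3]
5. not Dia not q, u   [neg-implies-rule on 3]
6. q, u   [neg-Dia-rule on 5 via uRu]
7. p, v   [Dia-rule on 2: fresh world v, uRv]
8. q, v   [neg-Dia-rule on 5 via uRv]
9. Dia not q, w   [Dia-rule on 4: fresh world w, uRw]
10. q, w   [neg-Dia-rule on 5 via uRw]
11. not q, x   [Dia-rule on 9: fresh world x, wRx]
12. q, x   [neg-Dia-rule on 5 via uRx]
Accessibility: uRu, uRv, uRw, uRx, vRv, wRw, wRx, xRx
Branch closes: q and not q both at x.
All branches of the negation close; one closing branch shown above.

Yes, valid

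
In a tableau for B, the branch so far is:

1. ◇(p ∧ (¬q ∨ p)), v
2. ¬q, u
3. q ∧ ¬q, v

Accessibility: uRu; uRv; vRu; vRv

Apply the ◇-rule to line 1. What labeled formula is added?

a fresh world w with vRw, and p ∧ (¬q ∨ p) at w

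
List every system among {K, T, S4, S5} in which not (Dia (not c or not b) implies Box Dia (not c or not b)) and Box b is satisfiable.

K, T, S4

S5-tableau for the formula:
1. not (Dia (not c or not b) implies Box Dia (not c or not b)) and Box b, w0
2. not (Dia (not c or not b) implies Box Dia (not c or not b)), w0
3. Box b, w0
4. Dia (not c or not b), w0
5. not Box Dia (not c or not b), w0
6. b, w0
7. not c or not b, w1
8. b, w1
9. not c, w1
10. not Dia (not c or not b), w2
11. b, w2
12. not (not c or not b), w0
13. c, w0
14. not (not c or not b), w1
15. c, w1
Accessibility: w0Rw0, w0Rw1, w0Rw2, w1Rw0, w1Rw1, w1Rw2, w2Rw0, w2Rw1, w2Rw2
Branch closes: c and not c both at w1.
Every branch closes (one shown): unsatisfiable in S5.
S4-tableau for the formula:
1. not (Dia (not c or not b) implies Box Dia (not c or not b)) and Box b, w0
2. not (Dia (not c or not b) implies Box Dia (not c or not b)), w0
3. Box b, w0
4. Dia (not c or not b), w0
5. not Box Dia (not c or not b), w0
6. b, w0
7. not c or not b, w1
8. b, w1
9. not c, w1
10. not Dia (not c or not b), w2
11. b, w2
12. not (not c or not b), w2
13. c, w2
Accessibility: w0Rw0, w0Rw1, w0Rw2, w1Rw1, w2Rw2
Complete open branch: satisfiable in S4, hence also in K, T (this S4-model is also a K-model and a T-model).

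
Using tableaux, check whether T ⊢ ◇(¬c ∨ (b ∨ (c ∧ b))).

Not valid

Tableau for the negation ¬◇(¬c ∨ (b ∨ (c ∧ b))):
1. ¬◇(¬c ∨ (b ∨ (c ∧ b))), u
2. ¬(¬c ∨ (b ∨ (c ∧ b))), u
3. c, u
4. ¬(b ∨ (c ∧ b)), u
5. ¬b, u
6. ¬(c ∧ b), u
Accessibility: uRu
The negation has an open branch (countermodel exists).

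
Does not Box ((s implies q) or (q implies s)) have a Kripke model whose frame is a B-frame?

Unsatisfiable (every branch closes)

1. not Box ((s implies q) or (q implies s)), w0
2. not ((s implies q) or (q implies s)), w1   [neg-Box-rule on 1: fresh world w1, w0Rw1]
3. not (s implies q), w1   [neg-or-rule on 2]
4. not (q implies s), w1   [neg-or-rule on 2]
5. s, w1   [neg-implies-rule on 3]
6. not q, w1   [neg-implies-rule on 3]
7. q, w1   [neg-implies-rule on 4]
8. not s, w1   [neg-implies-rule on 4]
Accessibility: w0Rw0, w0Rw1, w1Rw0, w1Rw1
Branch closes: q and not q both at w1.
Every branch closes; the branch above is one of them.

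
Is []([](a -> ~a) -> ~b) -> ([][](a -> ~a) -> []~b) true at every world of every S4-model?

Tableau for the negation ~([]([](a -> ~a) -> ~b) -> ([][](a -> ~a) -> []~b)):
1. ~([]([](a -> ~a) -> ~b) -> ([][](a -> ~a) -> []~b)), 0
2. []([](a -> ~a) -> ~b), 0
3. ~([][](a -> ~a) -> []~b), 0
4. [][](a -> ~a), 0
5. ~[]~b, 0
6. [](a -> ~a) -> ~b, 0
7. [](a -> ~a), 0
8. a -> ~a, 0
9. ~b, 0
10. ~a, 0
11. b, 1
12. [](a -> ~a) -> ~b, 1
13. [](a -> ~a), 1
14. a -> ~a, 1
15. ~[](a -> ~a), 1
16. ~a, 1
17. ~(a -> ~a), 2
18. a, 2
19. [](a -> ~a) -> ~b, 2
20. [](a -> ~a), 2
21. a -> ~a, 2
22. ~b, 2
23. ~a, 2
Accessibility: 0R0, 0R1, 0R2, 1R1, 1R2, 2R2
Branch closes: a and ~a both at 2.
Every branch of the negation's tableau closes; the branch above is one of them.

Yes, valid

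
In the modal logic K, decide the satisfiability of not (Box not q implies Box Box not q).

1. not (Box not q implies Box Box not q), w0
2. Box not q, w0   [neg-implies-rule on 1]
3. not Box Box not q, w0   [neg-implies-rule on 1]
4. not Box not q, w1   [neg-Box-rule on 3: fresh world w1, w0Rw1]
5. not q, w1   [Box-rule on 2 via w0Rw1]
6. q, w2   [neg-Box-rule on 4: fresh world w2, w1Rw2]
Accessibility: w0Rw1, w1Rw2

Satisfiable (open branch found)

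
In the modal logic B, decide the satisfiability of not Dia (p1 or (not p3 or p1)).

Satisfiable

1. not Dia (p1 or (not p3 or p1)), u
2. not (p1 or (not p3 or p1)), u   [neg-Dia-rule on 1 via uRu]
3. not p1, u   [neg-or-rule on 2]
4. not (not p3 or p1), u   [neg-or-rule on 2]
5. p3, u   [neg-or-rule on 4]
Accessibility: uRu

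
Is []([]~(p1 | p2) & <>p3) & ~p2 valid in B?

No, not valid

Tableau for the negation ~([]([]~(p1 | p2) & <>p3) & ~p2):
1. ~([]([]~(p1 | p2) & <>p3) & ~p2), u
2. p2, u
Accessibility: uRu
The negation has an open branch (countermodel exists).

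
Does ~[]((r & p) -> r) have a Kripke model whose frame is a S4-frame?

Unsatisfiable

1. ~[]((r & p) -> r), 0
2. ~((r & p) -> r), 1   [~[]-rule on 1: fresh world 1, 0R1]
3. r & p, 1   [~->-rule on 2]
4. ~r, 1   [~->-rule on 2]
5. r, 1   [&-rule on 3]
6. p, 1   [&-rule on 3]
Accessibility: 0R0, 0R1, 1R1
Branch closes: r and ~r both at 1.
(One branch shown.) All branches close.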